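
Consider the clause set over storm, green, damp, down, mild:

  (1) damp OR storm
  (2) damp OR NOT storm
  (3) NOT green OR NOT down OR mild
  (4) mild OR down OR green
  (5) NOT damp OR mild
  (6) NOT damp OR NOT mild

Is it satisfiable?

Case damp = true:
From the singleton clause (mild), mild = true.
Now (NOT mild) is unsatisfied and unit — conflict.
Backtrack on damp: now try damp = false.
From the singleton clause (storm), storm = true.
Now (NOT storm) is unsatisfied and unit — conflict.
Neither damp = true nor damp = false works.
No assignment satisfies every clause.

Unsatisfiable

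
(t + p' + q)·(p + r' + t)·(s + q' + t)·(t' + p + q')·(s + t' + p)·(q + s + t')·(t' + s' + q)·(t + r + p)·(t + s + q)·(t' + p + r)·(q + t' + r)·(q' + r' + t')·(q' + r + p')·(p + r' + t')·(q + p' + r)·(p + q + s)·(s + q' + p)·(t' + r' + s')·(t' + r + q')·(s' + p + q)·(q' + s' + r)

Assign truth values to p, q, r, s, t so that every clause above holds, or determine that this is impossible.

Try t = 0.
Try p = 1.
From the singleton clause (q), q = 1.
From the singleton clause (s), s = 1.
From the singleton clause (r), r = 1.
Every clause now holds.

p=1,  q=1,  r=1,  s=1,  t=0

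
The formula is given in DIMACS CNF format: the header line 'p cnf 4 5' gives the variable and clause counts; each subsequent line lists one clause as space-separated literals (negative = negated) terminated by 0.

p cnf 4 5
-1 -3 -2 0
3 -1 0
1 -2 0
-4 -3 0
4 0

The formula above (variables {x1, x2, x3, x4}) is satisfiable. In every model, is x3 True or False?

Suppose x3 = True.
Unit clause (¬x4) forces x4 = False.
That conflicts with the unit clause (x4).
So every satisfying assignment has x3 = False.

False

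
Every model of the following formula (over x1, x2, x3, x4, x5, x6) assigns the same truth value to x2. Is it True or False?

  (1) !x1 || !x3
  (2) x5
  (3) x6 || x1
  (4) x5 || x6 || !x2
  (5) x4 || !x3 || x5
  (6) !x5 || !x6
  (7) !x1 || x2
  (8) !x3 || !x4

Suppose x2 = false.
Unit clause (x5) forces x5 = true.
Unit clause (!x6) forces x6 = false.
Unit clause (x1) forces x1 = true.
That conflicts with the unit clause (!x1).
So every satisfying assignment has x2 = True.

True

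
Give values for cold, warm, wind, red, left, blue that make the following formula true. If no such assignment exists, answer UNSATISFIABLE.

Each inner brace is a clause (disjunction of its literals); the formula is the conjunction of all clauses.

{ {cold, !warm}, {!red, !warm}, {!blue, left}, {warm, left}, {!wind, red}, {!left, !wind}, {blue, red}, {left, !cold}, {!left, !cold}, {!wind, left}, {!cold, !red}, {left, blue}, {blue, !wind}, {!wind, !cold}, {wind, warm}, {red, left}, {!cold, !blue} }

Branch on cold: set cold = true.
Unit clause (left) forces left = true.
That conflicts with the unit clause (!left).
So cold must be the other value — set cold = false.
Unit clause (!warm) forces warm = false.
Unit clause (left) forces left = true.
Unit clause (!wind) forces wind = false.
That conflicts with the unit clause (wind).
Neither cold = true nor cold = false works.

UNSATISFIABLE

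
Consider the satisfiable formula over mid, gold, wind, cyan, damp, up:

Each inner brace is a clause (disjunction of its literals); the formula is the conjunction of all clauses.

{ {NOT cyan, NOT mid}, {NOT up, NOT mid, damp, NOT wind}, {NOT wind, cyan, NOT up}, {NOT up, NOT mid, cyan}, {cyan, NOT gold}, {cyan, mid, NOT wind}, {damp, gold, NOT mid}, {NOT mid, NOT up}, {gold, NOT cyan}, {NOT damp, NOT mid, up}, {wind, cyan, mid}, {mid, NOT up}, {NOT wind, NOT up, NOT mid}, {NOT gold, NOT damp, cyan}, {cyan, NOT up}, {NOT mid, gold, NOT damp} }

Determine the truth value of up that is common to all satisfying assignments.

Suppose up = true.
The clause (NOT mid) is unit, so mid = false.
That conflicts with the unit clause (mid).
So every satisfying assignment has up = False.

False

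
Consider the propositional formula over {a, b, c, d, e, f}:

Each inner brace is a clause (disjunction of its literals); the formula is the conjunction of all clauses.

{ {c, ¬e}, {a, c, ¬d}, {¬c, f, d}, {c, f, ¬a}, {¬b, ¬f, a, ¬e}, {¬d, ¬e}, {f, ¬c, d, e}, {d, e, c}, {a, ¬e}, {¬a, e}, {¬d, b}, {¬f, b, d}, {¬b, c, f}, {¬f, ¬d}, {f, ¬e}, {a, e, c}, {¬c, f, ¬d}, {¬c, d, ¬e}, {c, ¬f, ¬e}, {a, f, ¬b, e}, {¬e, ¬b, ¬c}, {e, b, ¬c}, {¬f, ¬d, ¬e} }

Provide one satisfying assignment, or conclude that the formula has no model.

a ↦ False,  b ↦ True,  c ↦ True,  d ↦ False,  e ↦ False,  f ↦ True

Suppose c = True.
Suppose f = True.
Unit clause (¬d) forces d = False.
Unit clause (b) forces b = True.
Unit clause (¬e) forces e = False.
Unit clause (¬a) forces a = False.
Every clause now holds.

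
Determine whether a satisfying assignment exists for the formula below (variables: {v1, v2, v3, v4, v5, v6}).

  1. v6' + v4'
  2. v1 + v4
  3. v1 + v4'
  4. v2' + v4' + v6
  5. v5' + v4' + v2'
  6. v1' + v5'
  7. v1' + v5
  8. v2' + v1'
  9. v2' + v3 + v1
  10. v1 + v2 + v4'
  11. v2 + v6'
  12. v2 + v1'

Unsatisfiable

Case v6 = 0:
Case v1 = 1:
(v5') alone gives v5 = 0.
That conflicts with the unit clause (v5).
Backtrack on v1: now try v1 = 0.
(v4) alone gives v4 = 1.
That conflicts with the unit clause (v4').
Both values of v1 lead to a conflict.
Backtrack on v6: now try v6 = 1.
(v4') alone gives v4 = 0.
(v1) alone gives v1 = 1.
(v5') alone gives v5 = 0.
That conflicts with the unit clause (v5).
Both values of v6 lead to a conflict.
No assignment satisfies every clause.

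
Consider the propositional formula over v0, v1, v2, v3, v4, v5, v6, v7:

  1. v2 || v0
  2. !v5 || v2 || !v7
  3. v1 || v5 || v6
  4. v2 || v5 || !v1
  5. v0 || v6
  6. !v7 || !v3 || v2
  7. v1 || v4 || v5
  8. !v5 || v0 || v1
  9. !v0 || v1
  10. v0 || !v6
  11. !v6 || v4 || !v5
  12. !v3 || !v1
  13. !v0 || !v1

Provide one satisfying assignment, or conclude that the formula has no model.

Try v2 = true.
Try v0 = true.
Unit clause (v1) forces v1 = true.
But (!v1) is also a unit clause — contradiction.
That branch fails; take v0 = false instead.
Unit clause (v6) forces v6 = true.
But (!v6) is also a unit clause — contradiction.
Either choice for v0 ends in contradiction.
That branch fails; take v2 = false instead.
Unit clause (v0) forces v0 = true.
Unit clause (v1) forces v1 = true.
But (!v1) is also a unit clause — contradiction.
Either choice for v2 ends in contradiction.

UNSATISFIABLE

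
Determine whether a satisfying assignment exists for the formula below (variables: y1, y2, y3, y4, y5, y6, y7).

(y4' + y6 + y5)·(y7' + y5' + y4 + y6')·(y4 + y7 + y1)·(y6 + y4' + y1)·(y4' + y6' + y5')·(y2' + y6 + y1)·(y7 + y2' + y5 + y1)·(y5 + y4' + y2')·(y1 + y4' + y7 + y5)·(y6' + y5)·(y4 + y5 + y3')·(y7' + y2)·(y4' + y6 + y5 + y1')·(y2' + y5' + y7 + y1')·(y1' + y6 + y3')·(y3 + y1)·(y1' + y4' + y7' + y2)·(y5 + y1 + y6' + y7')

Case y6 = 1:
From the singleton clause (y5), y5 = 1.
From the singleton clause (y4'), y4 = 0.
From the singleton clause (y7'), y7 = 0.
From the singleton clause (y1), y1 = 1.
From the singleton clause (y2'), y2 = 0.
No clause remains; y3 is free.
A satisfying assignment: y1=1; y2=0; y3=1; y4=0; y5=1; y6=1; y7=0.

Yes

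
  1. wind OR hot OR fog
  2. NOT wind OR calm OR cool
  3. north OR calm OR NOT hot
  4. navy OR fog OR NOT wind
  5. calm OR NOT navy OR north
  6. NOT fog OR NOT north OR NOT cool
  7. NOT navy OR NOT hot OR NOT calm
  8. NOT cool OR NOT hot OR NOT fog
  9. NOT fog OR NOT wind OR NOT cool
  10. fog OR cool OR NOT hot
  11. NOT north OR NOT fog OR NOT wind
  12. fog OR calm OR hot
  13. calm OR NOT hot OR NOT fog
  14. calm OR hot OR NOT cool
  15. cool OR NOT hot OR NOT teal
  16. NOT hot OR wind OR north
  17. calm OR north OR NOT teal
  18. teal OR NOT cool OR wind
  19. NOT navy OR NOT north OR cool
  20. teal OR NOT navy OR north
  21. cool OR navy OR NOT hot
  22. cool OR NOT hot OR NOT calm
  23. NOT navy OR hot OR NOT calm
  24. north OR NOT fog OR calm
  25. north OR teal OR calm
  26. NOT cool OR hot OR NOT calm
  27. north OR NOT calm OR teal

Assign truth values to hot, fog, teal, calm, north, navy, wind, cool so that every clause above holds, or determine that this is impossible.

Branch on wind: set wind = false.
Branch on hot: set hot = true.
The clause (north) is unit, so north = true.
Branch on fog: set fog = false.
The clause (cool) is unit, so cool = true.
The clause (teal) is unit, so teal = true.
Branch on navy: set navy = true.
The clause (NOT calm) is unit, so calm = false.
All clauses are satisfied.

hot=true; fog=false; teal=true; calm=false; north=true; navy=true; wind=false; cool=true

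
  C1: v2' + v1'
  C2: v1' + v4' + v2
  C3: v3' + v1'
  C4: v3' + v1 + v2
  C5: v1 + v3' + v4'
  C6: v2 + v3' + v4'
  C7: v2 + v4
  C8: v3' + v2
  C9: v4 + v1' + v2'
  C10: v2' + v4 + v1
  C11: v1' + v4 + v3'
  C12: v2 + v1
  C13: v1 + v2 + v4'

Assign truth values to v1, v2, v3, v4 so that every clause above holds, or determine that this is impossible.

Case v2 = 1:
From the singleton clause (v1'), v1 = 0.
From the singleton clause (v4), v4 = 1.
From the singleton clause (v3'), v3 = 0.
Every clause now holds.

v1=0,  v2=1,  v3=0,  v4=1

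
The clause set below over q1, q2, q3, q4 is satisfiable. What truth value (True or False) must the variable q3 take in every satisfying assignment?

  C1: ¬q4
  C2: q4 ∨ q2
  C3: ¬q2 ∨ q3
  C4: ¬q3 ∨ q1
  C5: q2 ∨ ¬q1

True

Suppose q3 = False.
Unit clause (¬q4) forces q4 = False.
Unit clause (q2) forces q2 = True.
Now (¬q2) is unsatisfied and unit — conflict.
So every satisfying assignment has q3 = True.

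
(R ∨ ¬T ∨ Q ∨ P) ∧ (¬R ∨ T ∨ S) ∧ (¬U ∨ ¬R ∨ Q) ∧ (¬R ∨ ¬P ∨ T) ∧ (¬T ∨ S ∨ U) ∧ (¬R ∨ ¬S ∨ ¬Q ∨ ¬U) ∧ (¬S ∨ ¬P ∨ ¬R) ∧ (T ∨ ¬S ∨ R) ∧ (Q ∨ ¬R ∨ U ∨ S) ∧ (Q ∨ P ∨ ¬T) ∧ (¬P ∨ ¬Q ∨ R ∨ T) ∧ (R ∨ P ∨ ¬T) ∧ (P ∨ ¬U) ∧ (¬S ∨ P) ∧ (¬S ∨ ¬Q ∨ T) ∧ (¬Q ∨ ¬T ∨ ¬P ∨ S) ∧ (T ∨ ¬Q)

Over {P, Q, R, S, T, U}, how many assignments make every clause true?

8

There are 2^6 = 64 truth assignments over (P, Q, R, S, T, U).
Split on S. With S = True, the clauses containing S are satisfied and ¬S drops from the rest; 4 of the 2^5 = 32 assignments to the other variables satisfy what remains.
With S = False, by the same count on the reduced clause set, 4 assignments work.
Total: 4 + 4 = 8.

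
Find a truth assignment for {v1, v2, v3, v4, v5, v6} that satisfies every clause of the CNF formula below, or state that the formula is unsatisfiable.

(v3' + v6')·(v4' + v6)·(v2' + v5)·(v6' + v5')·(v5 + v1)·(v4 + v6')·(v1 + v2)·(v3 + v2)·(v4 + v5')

Case v3 = 1:
From the singleton clause (v6'), v6 = 0.
From the singleton clause (v4'), v4 = 0.
From the singleton clause (v5'), v5 = 0.
From the singleton clause (v2'), v2 = 0.
From the singleton clause (v1), v1 = 1.
This assignment satisfies each clause.

v1: 1, v2: 0, v3: 1, v4: 0, v5: 0, v6: 0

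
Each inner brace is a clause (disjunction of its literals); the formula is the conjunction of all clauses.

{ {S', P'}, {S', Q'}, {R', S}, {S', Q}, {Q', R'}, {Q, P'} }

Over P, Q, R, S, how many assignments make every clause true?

There are 2^4 = 16 truth assignments over (P, Q, R, S).
Check each against the 6 clauses (columns in the order P, Q, R, S):
  F F F F  ✓ satisfies all
  F F F T  ✗ fails (S' + Q)
  F F T F  ✗ fails (R' + S)
  F F T T  ✗ fails (S' + Q)
  F T F F  ✓ satisfies all
  F T F T  ✗ fails (S' + Q')
  F T T F  ✗ fails (R' + S)
  F T T T  ✗ fails (S' + Q')
  T F F F  ✗ fails (Q + P')
  T F F T  ✗ fails (S' + P')
  T F T F  ✗ fails (R' + S)
  T F T T  ✗ fails (S' + P')
  T T F F  ✓ satisfies all
  T T F T  ✗ fails (S' + P')
  T T T F  ✗ fails (R' + S)
  T T T T  ✗ fails (S' + P')
3 of the 16 rows are models.

3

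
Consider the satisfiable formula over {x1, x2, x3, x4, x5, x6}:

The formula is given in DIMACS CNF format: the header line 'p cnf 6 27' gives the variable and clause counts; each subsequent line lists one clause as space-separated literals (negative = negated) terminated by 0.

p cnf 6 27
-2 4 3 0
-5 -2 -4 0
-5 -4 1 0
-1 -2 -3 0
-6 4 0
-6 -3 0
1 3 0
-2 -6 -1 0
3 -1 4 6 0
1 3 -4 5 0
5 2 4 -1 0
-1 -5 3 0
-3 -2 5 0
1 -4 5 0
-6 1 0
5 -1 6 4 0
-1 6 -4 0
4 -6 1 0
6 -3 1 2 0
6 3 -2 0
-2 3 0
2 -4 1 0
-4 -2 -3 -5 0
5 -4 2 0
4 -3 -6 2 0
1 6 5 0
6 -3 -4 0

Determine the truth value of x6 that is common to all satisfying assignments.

False

Suppose x6 = True.
The clause (x4) is unit, so x4 = True.
The clause (¬x3) is unit, so x3 = False.
The clause (x1) is unit, so x1 = True.
The clause (¬x2) is unit, so x2 = False.
The clause (¬x5) is unit, so x5 = False.
That conflicts with the unit clause (x5).
So every satisfying assignment has x6 = False.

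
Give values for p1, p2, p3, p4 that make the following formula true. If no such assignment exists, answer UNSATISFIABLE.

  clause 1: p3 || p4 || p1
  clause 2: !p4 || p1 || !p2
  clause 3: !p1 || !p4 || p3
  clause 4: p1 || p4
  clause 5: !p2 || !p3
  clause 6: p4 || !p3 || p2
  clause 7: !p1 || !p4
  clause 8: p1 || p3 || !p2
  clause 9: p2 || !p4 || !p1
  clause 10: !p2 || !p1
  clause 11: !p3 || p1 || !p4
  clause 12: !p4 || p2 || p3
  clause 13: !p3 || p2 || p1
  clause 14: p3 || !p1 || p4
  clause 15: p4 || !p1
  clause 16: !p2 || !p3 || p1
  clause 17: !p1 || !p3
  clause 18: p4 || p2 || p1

Case p1 = true:
The clause (!p4) is unit, so p4 = false.
Now (p4) is unsatisfied and unit — conflict.
Backtrack on p1: now try p1 = false.
The clause (p4) is unit, so p4 = true.
The clause (!p2) is unit, so p2 = false.
The clause (!p3) is unit, so p3 = false.
Now (p3) is unsatisfied and unit — conflict.
Neither p1 = true nor p1 = false works.

UNSATISFIABLE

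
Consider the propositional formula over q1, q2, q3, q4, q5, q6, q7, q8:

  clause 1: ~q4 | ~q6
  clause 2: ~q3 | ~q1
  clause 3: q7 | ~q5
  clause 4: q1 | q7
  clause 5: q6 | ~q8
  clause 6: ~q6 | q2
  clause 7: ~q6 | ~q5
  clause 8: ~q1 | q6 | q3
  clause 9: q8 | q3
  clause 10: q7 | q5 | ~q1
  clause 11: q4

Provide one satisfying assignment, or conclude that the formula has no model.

q1: 0, q2: 1, q3: 1, q4: 1, q5: 1, q6: 0, q7: 1, q8: 0

From the singleton clause (q4), q4 = 1.
From the singleton clause (~q6), q6 = 0.
From the singleton clause (~q8), q8 = 0.
From the singleton clause (q3), q3 = 1.
From the singleton clause (~q1), q1 = 0.
From the singleton clause (q7), q7 = 1.
Every clause is now satisfied; q2, q5 are unconstrained.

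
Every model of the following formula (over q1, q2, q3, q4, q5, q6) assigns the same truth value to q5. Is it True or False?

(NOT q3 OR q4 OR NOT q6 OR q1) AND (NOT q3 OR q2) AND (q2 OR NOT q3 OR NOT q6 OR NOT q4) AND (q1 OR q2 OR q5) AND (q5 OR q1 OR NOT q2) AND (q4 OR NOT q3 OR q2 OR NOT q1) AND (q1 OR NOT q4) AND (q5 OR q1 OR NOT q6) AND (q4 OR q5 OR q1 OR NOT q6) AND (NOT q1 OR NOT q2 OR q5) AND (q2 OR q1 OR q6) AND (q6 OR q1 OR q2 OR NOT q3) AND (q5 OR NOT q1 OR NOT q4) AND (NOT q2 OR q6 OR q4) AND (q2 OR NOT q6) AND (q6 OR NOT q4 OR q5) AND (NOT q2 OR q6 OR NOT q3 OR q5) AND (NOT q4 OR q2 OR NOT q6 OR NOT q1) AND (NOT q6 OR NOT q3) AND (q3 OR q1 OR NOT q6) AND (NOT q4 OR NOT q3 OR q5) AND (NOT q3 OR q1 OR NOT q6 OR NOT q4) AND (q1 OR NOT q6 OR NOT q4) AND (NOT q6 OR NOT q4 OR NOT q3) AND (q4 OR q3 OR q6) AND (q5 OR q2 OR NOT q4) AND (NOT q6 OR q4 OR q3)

Suppose q5 = false.
Try q3 = false.
Try q1 = true.
From the singleton clause (NOT q2), q2 = false.
From the singleton clause (NOT q4), q4 = false.
From the singleton clause (NOT q6), q6 = false.
Now (q6) is unsatisfied and unit — conflict.
Backtrack on q1: now try q1 = false.
From the singleton clause (q2), q2 = true.
Now (NOT q2) is unsatisfied and unit — conflict.
Either choice for q1 ends in contradiction.
Backtrack on q3: now try q3 = true.
From the singleton clause (q2), q2 = true.
From the singleton clause (q1), q1 = true.
Now (NOT q1) is unsatisfied and unit — conflict.
Either choice for q3 ends in contradiction.
So every satisfying assignment has q5 = True.

True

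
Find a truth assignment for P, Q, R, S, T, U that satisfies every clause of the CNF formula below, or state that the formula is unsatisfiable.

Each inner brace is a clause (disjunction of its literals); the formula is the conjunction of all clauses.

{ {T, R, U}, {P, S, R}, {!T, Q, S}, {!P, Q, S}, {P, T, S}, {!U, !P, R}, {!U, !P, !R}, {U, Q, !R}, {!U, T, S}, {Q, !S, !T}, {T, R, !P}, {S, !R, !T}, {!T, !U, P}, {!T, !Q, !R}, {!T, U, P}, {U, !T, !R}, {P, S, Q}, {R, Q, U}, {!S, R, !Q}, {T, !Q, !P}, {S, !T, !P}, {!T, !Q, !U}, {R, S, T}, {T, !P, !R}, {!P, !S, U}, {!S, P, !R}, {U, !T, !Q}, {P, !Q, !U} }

P ↦ false; Q ↦ false; R ↦ false; S ↦ true; T ↦ false; U ↦ true

Case T = false:
Case R = false:
From the singleton clause (U), U = true.
From the singleton clause (!P), P = false.
From the singleton clause (S), S = true.
From the singleton clause (!Q), Q = false.
All clauses are satisfied.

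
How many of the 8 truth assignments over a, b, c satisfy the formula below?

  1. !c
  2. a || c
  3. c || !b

1

There are 2^3 = 8 truth assignments over (a, b, c).
Split on a. With a = true, the clauses containing a are satisfied and !a drops from the rest; 1 of the 2^2 = 4 assignments to the other variables satisfy what remains.
With a = false, by the same count on the reduced clause set, 0 assignments work.
(One model: a=T, b=F, c=F.)
Total: 1 + 0 = 1.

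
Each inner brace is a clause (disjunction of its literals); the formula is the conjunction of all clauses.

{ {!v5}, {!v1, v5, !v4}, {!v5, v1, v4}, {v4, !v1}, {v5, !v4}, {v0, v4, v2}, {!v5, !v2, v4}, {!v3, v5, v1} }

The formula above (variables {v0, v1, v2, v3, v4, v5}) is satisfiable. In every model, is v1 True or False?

False

Suppose v1 = true.
The clause (!v5) is unit, so v5 = false.
The clause (!v4) is unit, so v4 = false.
That conflicts with the unit clause (v4).
So every satisfying assignment has v1 = False.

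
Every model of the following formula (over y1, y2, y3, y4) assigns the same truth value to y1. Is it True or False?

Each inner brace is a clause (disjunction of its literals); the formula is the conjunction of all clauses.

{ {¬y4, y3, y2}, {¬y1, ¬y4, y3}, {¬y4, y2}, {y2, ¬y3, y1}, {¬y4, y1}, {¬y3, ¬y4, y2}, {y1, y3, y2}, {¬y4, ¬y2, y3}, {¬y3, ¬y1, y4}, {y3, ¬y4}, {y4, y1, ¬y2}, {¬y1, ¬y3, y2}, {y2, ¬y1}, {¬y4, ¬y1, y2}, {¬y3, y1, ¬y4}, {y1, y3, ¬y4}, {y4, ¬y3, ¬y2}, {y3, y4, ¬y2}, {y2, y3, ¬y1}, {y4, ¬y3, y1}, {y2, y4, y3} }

True

Suppose y1 = False.
The clause (¬y4) is unit, so y4 = False.
The clause (¬y2) is unit, so y2 = False.
The clause (¬y3) is unit, so y3 = False.
But (y3) is also a unit clause — contradiction.
So every satisfying assignment has y1 = True.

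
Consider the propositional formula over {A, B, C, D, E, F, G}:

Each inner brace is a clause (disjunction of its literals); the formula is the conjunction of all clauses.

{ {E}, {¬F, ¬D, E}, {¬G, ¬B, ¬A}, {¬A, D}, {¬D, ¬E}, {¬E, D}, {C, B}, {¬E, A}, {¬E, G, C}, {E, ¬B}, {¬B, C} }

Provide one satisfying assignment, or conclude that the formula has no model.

Unit clause (E) forces E = True.
Unit clause (¬D) forces D = False.
But (D) is also a unit clause — contradiction.

UNSATISFIABLE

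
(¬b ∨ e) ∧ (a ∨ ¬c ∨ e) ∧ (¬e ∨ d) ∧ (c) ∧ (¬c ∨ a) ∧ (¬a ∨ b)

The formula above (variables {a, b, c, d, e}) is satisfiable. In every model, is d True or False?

Suppose d = False.
The clause (¬e) is unit, so e = False.
The clause (¬b) is unit, so b = False.
The clause (c) is unit, so c = True.
The clause (a) is unit, so a = True.
But (¬a) is also a unit clause — contradiction.
So every satisfying assignment has d = True.

True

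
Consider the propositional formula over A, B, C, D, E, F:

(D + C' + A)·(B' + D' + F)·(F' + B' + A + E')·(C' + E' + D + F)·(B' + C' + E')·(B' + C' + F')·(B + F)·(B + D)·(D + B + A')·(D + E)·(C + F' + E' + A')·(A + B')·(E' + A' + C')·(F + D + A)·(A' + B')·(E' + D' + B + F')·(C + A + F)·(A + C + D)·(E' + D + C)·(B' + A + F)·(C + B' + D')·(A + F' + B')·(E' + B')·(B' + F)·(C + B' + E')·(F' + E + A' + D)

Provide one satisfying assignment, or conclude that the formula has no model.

Branch on B: set B = 0.
From the singleton clause (F), F = 1.
From the singleton clause (D), D = 1.
From the singleton clause (E'), E = 0.
Every clause is now satisfied; A, C are unconstrained.

A: 0,  B: 0,  C: 0,  D: 1,  E: 0,  F: 1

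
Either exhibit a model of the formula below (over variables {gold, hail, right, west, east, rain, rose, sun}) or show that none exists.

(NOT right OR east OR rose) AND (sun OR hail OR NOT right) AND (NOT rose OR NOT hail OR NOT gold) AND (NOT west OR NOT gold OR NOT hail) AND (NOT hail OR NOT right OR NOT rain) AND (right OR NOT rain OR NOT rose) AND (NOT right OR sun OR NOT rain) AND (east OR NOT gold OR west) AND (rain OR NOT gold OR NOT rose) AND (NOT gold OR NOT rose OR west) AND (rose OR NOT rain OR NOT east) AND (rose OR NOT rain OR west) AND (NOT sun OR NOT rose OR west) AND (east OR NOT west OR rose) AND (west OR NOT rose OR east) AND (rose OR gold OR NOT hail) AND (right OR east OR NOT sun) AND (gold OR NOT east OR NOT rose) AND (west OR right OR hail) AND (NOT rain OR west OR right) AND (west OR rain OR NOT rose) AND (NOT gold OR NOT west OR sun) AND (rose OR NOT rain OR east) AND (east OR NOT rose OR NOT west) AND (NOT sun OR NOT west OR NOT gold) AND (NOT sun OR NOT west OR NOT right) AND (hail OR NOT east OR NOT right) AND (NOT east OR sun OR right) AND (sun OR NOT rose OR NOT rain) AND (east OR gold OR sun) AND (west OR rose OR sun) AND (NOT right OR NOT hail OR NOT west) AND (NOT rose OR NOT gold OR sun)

gold: true; hail: true; right: true; west: false; east: true; rain: false; rose: false; sun: true

Branch on right: set right = true.
Branch on east: set east = true.
(hail) alone gives hail = true.
(NOT rain) alone gives rain = false.
(NOT west) alone gives west = false.
(NOT rose) alone gives rose = false.
(gold) alone gives gold = true.
(sun) alone gives sun = true.
Every clause now holds.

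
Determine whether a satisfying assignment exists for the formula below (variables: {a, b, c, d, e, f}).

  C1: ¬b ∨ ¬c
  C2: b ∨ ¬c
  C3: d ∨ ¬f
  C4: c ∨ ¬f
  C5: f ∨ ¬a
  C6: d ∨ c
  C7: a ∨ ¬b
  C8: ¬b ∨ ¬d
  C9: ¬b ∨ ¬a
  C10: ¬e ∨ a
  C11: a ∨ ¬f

Yes

Try b = False.
The clause (¬c) is unit, so c = False.
The clause (¬f) is unit, so f = False.
The clause (¬a) is unit, so a = False.
The clause (d) is unit, so d = True.
The clause (¬e) is unit, so e = False.
All clauses are satisfied.
A satisfying assignment: a ↦ False,  b ↦ False,  c ↦ False,  d ↦ True,  e ↦ False,  f ↦ False.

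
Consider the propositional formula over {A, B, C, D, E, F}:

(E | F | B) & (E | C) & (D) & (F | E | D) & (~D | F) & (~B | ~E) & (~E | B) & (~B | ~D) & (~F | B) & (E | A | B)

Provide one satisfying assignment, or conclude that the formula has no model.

UNSATISFIABLE

The clause (D) is unit, so D = 1.
The clause (F) is unit, so F = 1.
The clause (~B) is unit, so B = 0.
Now (B) is unsatisfied and unit — conflict.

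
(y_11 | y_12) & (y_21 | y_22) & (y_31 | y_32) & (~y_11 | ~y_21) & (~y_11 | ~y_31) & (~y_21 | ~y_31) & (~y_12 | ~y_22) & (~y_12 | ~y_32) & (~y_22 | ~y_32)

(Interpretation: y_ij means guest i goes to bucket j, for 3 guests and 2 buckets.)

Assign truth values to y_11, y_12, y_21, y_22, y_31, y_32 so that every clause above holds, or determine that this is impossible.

UNSATISFIABLE

Case y_11 = 1:
Unit clause (~y_21) forces y_21 = 0.
Unit clause (y_22) forces y_22 = 1.
Unit clause (~y_31) forces y_31 = 0.
Unit clause (y_32) forces y_32 = 1.
That conflicts with the unit clause (~y_32).
Undo y_11 and try y_11 = 0.
Unit clause (y_12) forces y_12 = 1.
Unit clause (~y_22) forces y_22 = 0.
Unit clause (y_21) forces y_21 = 1.
Unit clause (~y_31) forces y_31 = 0.
Unit clause (y_32) forces y_32 = 1.
That conflicts with the unit clause (~y_32).
Either choice for y_11 ends in contradiction.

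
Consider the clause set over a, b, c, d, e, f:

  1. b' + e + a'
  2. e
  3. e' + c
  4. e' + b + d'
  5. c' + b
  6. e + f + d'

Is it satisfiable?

The clause (e) is unit, so e = 1.
The clause (c) is unit, so c = 1.
The clause (b) is unit, so b = 1.
No clause remains; a, d, f are free.
A satisfying assignment: a: 0, b: 1, c: 1, d: 0, e: 1, f: 0.

Yes, satisfiable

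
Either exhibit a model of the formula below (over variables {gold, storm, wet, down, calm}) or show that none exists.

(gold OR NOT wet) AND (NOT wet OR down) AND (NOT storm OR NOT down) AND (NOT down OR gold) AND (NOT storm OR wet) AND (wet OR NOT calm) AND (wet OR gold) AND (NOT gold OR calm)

Try gold = true.
The clause (calm) is unit, so calm = true.
The clause (wet) is unit, so wet = true.
The clause (down) is unit, so down = true.
The clause (NOT storm) is unit, so storm = false.
Every clause now holds.

gold: true, storm: false, wet: true, down: true, calm: true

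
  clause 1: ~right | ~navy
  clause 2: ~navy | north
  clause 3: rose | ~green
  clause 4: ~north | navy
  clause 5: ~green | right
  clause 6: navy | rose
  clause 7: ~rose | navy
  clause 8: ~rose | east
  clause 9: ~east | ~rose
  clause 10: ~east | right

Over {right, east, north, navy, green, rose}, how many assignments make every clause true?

There are 2^6 = 64 truth assignments over (right, east, north, navy, green, rose).
Split on navy. With navy = 1, the clauses containing navy are satisfied and ~navy drops from the rest; 1 of the 2^5 = 32 assignments to the other variables satisfy what remains.
With navy = 0, by the same count on the reduced clause set, 0 assignments work.
Total: 1 + 0 = 1.

1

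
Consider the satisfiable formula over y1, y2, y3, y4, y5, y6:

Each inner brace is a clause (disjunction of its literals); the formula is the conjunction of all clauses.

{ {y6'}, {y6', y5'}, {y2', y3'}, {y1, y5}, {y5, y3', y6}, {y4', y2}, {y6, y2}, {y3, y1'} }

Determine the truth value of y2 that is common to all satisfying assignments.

Suppose y2 = 0.
(y6') alone gives y6 = 0.
That conflicts with the unit clause (y6).
So every satisfying assignment has y2 = True.

True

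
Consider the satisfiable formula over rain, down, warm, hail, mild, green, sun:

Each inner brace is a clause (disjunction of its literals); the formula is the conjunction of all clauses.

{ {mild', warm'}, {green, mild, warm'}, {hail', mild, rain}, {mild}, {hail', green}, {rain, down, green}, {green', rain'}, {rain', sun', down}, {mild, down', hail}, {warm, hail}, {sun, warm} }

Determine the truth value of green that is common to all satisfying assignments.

True

Suppose green = 0.
From the singleton clause (mild), mild = 1.
From the singleton clause (warm'), warm = 0.
From the singleton clause (hail'), hail = 0.
But (hail) is also a unit clause — contradiction.
So every satisfying assignment has green = True.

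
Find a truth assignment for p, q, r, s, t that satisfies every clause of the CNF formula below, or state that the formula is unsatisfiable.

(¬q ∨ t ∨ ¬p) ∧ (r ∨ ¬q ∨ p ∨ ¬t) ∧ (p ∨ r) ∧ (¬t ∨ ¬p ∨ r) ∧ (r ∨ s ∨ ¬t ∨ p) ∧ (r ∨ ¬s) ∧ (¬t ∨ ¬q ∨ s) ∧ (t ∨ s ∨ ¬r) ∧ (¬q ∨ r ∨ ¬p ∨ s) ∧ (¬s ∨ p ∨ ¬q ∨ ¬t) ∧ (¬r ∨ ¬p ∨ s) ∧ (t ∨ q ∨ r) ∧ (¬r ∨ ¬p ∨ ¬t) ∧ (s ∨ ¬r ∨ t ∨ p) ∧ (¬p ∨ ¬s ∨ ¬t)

p ↦ True, q ↦ False, r ↦ True, s ↦ True, t ↦ False

Suppose p = True.
Suppose q = False.
Suppose t = False.
Unit clause (r) forces r = True.
Unit clause (s) forces s = True.
All clauses are satisfied.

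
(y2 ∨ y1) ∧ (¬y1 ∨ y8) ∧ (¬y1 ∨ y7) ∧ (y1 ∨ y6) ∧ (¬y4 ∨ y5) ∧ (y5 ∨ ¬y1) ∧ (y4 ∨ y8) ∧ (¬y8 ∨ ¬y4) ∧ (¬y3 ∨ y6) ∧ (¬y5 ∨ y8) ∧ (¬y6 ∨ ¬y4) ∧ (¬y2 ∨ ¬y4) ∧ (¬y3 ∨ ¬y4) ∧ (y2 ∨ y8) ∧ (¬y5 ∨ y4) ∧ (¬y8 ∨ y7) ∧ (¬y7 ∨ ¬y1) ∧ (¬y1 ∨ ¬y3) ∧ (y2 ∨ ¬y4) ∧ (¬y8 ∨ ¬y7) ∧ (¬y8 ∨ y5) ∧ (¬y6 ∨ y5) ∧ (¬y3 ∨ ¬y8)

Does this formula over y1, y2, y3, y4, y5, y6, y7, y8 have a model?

Case y2 = True:
The clause (¬y4) is unit, so y4 = False.
The clause (y8) is unit, so y8 = True.
The clause (¬y5) is unit, so y5 = False.
But (y5) is also a unit clause — contradiction.
That branch fails; take y2 = False instead.
The clause (y1) is unit, so y1 = True.
The clause (y8) is unit, so y8 = True.
The clause (y7) is unit, so y7 = True.
But (¬y7) is also a unit clause — contradiction.
Either choice for y2 ends in contradiction.
No assignment satisfies every clause.

Unsatisfiable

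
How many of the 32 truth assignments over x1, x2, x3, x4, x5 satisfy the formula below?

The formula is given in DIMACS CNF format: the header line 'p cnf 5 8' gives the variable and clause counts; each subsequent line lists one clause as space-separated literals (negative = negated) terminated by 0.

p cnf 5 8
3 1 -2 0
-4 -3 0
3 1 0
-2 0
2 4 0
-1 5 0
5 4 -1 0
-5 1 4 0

1

There are 2^5 = 32 truth assignments over (x1, x2, x3, x4, x5).
Split on x1. With x1 = True, the clauses containing x1 are satisfied and ¬x1 drops from the rest; 1 of the 2^4 = 16 assignments to the other variables satisfy what remains.
With x1 = False, by the same count on the reduced clause set, 0 assignments work.
(One model: x1=T, x2=F, x3=F, x4=T, x5=T.)
Total: 1 + 0 = 1.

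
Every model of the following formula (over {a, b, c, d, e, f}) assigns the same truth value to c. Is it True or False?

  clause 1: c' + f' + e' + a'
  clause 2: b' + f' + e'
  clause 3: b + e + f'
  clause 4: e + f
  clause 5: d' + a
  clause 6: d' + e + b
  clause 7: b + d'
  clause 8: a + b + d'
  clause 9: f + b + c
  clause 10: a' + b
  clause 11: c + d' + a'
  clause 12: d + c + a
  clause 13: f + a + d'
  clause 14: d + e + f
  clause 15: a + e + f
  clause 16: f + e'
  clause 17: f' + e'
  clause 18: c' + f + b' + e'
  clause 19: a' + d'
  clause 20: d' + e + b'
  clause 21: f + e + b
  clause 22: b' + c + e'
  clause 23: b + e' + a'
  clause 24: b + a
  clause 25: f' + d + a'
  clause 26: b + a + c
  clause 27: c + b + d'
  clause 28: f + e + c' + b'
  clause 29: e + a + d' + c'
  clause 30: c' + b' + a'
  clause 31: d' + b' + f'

Suppose c = 0.
Branch on e: set e = 1.
(f) alone gives f = 1.
Now (f') is unsatisfied and unit — conflict.
Backtrack on e: now try e = 0.
(f) alone gives f = 1.
(b) alone gives b = 1.
(d') alone gives d = 0.
(a) alone gives a = 1.
Now (a') is unsatisfied and unit — conflict.
Either choice for e ends in contradiction.
So every satisfying assignment has c = True.

True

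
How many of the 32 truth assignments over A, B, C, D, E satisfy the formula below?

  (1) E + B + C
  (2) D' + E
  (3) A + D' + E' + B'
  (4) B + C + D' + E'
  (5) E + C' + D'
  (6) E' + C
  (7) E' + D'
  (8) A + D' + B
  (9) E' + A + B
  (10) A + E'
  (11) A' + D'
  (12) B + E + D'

There are 2^5 = 32 truth assignments over (A, B, C, D, E).
Split on B. With B = 1, the clauses containing B are satisfied and B' drops from the rest; 5 of the 2^4 = 16 assignments to the other variables satisfy what remains.
With B = 0, by the same count on the reduced clause set, 3 assignments work.
(One model: A=F, B=F, C=T, D=F, E=F.)
Total: 5 + 3 = 8.

8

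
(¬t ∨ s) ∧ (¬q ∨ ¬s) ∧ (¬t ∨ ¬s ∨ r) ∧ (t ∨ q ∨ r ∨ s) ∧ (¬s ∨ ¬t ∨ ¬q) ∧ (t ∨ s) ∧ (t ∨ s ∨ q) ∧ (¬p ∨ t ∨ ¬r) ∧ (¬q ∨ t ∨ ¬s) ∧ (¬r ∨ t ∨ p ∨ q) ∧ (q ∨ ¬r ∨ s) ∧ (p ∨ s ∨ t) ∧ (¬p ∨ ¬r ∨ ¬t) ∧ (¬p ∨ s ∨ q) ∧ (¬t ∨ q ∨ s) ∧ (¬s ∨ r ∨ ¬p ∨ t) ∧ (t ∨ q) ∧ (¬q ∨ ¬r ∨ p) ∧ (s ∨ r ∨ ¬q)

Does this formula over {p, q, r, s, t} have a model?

Yes

Try t = True.
Unit clause (s) forces s = True.
Unit clause (¬q) forces q = False.
Unit clause (r) forces r = True.
Unit clause (¬p) forces p = False.
All clauses are satisfied.
A satisfying assignment: p ↦ False, q ↦ False, r ↦ True, s ↦ True, t ↦ True.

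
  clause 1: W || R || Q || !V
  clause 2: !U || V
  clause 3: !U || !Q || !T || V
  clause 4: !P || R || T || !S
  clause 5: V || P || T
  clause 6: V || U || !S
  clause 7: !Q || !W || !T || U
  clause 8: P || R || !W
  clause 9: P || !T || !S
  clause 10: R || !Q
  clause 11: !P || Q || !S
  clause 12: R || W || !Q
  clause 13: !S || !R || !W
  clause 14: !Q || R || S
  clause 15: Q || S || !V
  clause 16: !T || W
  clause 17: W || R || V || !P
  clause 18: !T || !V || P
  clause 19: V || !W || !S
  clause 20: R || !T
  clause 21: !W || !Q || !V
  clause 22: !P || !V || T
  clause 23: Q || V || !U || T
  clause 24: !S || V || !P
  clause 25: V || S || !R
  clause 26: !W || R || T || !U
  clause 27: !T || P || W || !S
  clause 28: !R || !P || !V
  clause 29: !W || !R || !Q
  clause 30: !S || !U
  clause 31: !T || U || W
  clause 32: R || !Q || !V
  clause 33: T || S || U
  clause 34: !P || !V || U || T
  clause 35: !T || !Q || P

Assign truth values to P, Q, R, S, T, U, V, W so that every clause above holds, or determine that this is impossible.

P=false; Q=false; R=true; S=true; T=false; U=false; V=true; W=false

Case U = false:
Case V = true:
Case R = true:
Unit clause (!P) forces P = false.
Unit clause (!T) forces T = false.
Unit clause (S) forces S = true.
Unit clause (!W) forces W = false.
Every clause is now satisfied; Q is unconstrained.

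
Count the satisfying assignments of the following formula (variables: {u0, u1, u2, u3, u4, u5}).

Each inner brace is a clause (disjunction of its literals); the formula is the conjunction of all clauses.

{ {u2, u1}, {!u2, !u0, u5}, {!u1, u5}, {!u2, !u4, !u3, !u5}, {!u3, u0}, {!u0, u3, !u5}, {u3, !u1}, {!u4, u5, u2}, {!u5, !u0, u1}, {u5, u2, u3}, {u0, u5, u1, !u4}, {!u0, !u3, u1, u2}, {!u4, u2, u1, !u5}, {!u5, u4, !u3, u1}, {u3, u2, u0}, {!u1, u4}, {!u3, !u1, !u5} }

There are 2^6 = 64 truth assignments over (u0, u1, u2, u3, u4, u5).
Split on u5. With u5 = true, the clauses containing u5 are satisfied and !u5 drops from the rest; 2 of the 2^5 = 32 assignments to the other variables satisfy what remains.
With u5 = false, by the same count on the reduced clause set, 1 assignment works.
(One model: u0=F, u1=F, u2=T, u3=F, u4=F, u5=F.)
Total: 2 + 1 = 3.

3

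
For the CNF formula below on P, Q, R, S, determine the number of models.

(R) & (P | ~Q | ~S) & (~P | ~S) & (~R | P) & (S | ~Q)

1

There are 2^4 = 16 truth assignments over (P, Q, R, S).
Check each against the 5 clauses (columns in the order P, Q, R, S):
  F F F F  ✗ fails (R)
  F F F T  ✗ fails (R)
  F F T F  ✗ fails (~R | P)
  F F T T  ✗ fails (~R | P)
  F T F F  ✗ fails (R)
  F T F T  ✗ fails (R)
  F T T F  ✗ fails (~R | P)
  F T T T  ✗ fails (P | ~Q | ~S)
  T F F F  ✗ fails (R)
  T F F T  ✗ fails (R)
  T F T F  ✓ satisfies all
  T F T T  ✗ fails (~P | ~S)
  T T F F  ✗ fails (R)
  T T F T  ✗ fails (R)
  T T T F  ✗ fails (S | ~Q)
  T T T T  ✗ fails (~P | ~S)
1 of the 16 rows is a model.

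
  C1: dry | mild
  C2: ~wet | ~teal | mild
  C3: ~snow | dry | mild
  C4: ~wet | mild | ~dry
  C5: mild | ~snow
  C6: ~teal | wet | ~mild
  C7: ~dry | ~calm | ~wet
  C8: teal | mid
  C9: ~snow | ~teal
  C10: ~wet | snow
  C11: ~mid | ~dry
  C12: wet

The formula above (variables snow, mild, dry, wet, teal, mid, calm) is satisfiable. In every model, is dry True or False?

False

Suppose dry = 1.
Unit clause (~mid) forces mid = 0.
Unit clause (teal) forces teal = 1.
Unit clause (~snow) forces snow = 0.
Unit clause (~wet) forces wet = 0.
But (wet) is also a unit clause — contradiction.
So every satisfying assignment has dry = False.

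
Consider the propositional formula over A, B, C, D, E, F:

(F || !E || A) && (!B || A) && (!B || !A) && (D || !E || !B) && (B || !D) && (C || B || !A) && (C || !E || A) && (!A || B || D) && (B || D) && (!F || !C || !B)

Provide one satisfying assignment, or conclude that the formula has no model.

UNSATISFIABLE

Try B = false.
From the singleton clause (!D), D = false.
That conflicts with the unit clause (D).
Backtrack on B: now try B = true.
From the singleton clause (A), A = true.
That conflicts with the unit clause (!A).
Both values of B lead to a conflict.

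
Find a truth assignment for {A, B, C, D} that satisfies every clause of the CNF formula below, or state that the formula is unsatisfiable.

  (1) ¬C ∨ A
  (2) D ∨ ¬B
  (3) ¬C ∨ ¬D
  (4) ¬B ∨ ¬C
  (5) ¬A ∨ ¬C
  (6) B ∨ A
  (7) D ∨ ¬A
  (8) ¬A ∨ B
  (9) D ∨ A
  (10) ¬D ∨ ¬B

UNSATISFIABLE

Case C = False:
Case D = True:
Unit clause (¬B) forces B = False.
Unit clause (A) forces A = True.
Now (¬A) is unsatisfied and unit — conflict.
So D must be the other value — set D = False.
Unit clause (¬B) forces B = False.
Unit clause (A) forces A = True.
Now (¬A) is unsatisfied and unit — conflict.
Either choice for D ends in contradiction.
So C must be the other value — set C = True.
Unit clause (A) forces A = True.
Now (¬A) is unsatisfied and unit — conflict.
Either choice for C ends in contradiction.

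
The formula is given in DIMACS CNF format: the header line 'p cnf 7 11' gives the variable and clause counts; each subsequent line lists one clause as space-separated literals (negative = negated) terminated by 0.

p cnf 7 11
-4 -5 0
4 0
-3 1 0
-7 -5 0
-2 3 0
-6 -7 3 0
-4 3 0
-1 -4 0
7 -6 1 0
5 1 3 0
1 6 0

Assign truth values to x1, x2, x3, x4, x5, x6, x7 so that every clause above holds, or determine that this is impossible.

Unit clause (x4) forces x4 = True.
Unit clause (¬x5) forces x5 = False.
Unit clause (x3) forces x3 = True.
Unit clause (x1) forces x1 = True.
That conflicts with the unit clause (¬x1).

UNSATISFIABLE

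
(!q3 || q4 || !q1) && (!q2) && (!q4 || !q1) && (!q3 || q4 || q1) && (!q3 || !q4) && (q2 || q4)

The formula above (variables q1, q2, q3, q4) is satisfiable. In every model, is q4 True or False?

Suppose q4 = false.
Unit clause (!q2) forces q2 = false.
But (q2) is also a unit clause — contradiction.
So every satisfying assignment has q4 = True.

True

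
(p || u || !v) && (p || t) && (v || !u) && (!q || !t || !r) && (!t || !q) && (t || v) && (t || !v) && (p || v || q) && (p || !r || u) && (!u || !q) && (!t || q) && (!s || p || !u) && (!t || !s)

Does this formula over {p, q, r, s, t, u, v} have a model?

Case p = true:
Case v = true:
(t) alone gives t = true.
(!q) alone gives q = false.
Now (q) is unsatisfied and unit — conflict.
Backtrack on v: now try v = false.
(!u) alone gives u = false.
(t) alone gives t = true.
(!q) alone gives q = false.
Now (q) is unsatisfied and unit — conflict.
Either choice for v ends in contradiction.
Backtrack on p: now try p = false.
(t) alone gives t = true.
(!q) alone gives q = false.
Now (q) is unsatisfied and unit — conflict.
Either choice for p ends in contradiction.
No assignment satisfies every clause.

No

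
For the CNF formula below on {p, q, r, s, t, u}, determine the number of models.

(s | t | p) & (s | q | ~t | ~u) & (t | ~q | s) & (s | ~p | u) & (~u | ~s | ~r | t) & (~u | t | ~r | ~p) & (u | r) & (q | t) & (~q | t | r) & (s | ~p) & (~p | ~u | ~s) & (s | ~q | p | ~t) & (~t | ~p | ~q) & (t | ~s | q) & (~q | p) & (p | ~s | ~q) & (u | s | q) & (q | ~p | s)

5

There are 2^6 = 64 truth assignments over (p, q, r, s, t, u).
Split on q. With q = 1, the clauses containing q are satisfied and ~q drops from the rest; 1 of the 2^5 = 32 assignments to the other variables satisfy what remains.
With q = 0, by the same count on the reduced clause set, 4 assignments work.
Total: 1 + 4 = 5.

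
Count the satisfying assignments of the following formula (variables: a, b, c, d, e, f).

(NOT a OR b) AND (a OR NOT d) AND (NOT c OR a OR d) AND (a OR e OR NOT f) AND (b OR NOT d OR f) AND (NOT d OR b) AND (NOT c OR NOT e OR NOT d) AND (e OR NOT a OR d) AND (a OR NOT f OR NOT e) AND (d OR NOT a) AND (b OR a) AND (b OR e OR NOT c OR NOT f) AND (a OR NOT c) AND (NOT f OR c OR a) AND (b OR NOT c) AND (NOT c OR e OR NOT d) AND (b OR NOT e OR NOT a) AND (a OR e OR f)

There are 2^6 = 64 truth assignments over (a, b, c, d, e, f).
Split on f. With f = true, the clauses containing f are satisfied and NOT f drops from the rest; 2 of the 2^5 = 32 assignments to the other variables satisfy what remains.
With f = false, by the same count on the reduced clause set, 3 assignments work.
(One model: a=F, b=T, c=F, d=F, e=T, f=F.)
Total: 2 + 3 = 5.

5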